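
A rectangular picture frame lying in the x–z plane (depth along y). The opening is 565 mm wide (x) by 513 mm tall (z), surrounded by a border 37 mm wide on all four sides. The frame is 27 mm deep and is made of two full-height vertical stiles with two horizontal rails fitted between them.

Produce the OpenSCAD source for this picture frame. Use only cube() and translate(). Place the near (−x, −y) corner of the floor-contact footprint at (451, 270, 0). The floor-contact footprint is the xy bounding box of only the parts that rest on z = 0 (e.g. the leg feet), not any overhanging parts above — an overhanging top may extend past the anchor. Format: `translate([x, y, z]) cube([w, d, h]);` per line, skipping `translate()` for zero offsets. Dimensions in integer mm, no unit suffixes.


translate([451, 270, 0]) cube([37, 27, 587]);
translate([1053, 270, 0]) cube([37, 27, 587]);
translate([488, 270, 0]) cube([565, 27, 37]);
translate([488, 270, 550]) cube([565, 27, 37]);


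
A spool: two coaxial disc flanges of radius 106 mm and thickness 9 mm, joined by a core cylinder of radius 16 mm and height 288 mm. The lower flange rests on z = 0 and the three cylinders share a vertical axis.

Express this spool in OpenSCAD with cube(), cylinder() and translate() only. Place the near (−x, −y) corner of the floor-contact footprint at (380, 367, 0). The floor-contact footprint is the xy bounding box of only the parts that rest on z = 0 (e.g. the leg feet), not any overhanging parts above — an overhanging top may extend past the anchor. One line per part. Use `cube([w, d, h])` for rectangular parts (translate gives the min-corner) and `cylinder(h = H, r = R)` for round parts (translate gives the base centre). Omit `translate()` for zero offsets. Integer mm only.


translate([486, 473, 0]) cylinder(h = 9, r = 106);
translate([486, 473, 9]) cylinder(h = 288, r = 16);
translate([486, 473, 297]) cylinder(h = 9, r = 106);


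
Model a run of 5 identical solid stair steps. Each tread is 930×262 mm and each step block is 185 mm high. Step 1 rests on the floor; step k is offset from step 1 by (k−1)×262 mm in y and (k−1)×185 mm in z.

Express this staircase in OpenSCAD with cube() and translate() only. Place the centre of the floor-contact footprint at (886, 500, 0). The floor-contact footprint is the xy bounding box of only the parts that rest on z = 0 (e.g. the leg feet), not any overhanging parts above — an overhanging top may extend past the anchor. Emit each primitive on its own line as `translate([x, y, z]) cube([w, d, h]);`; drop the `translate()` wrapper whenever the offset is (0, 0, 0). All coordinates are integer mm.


translate([421, 369, 0]) cube([930, 262, 185]);
translate([421, 631, 185]) cube([930, 262, 185]);
translate([421, 893, 370]) cube([930, 262, 185]);
translate([421, 1155, 555]) cube([930, 262, 185]);
translate([421, 1417, 740]) cube([930, 262, 185]);


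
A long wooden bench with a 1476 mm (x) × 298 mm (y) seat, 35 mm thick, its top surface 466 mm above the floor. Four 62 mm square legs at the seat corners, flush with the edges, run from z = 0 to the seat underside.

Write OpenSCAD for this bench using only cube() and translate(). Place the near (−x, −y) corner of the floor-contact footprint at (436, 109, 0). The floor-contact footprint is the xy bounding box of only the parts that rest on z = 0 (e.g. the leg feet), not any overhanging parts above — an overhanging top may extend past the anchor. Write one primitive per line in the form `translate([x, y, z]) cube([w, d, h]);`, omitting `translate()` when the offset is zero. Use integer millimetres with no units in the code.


translate([436, 109, 431]) cube([1476, 298, 35]);
translate([436, 109, 0]) cube([62, 62, 431]);
translate([436, 345, 0]) cube([62, 62, 431]);
translate([1850, 109, 0]) cube([62, 62, 431]);
translate([1850, 345, 0]) cube([62, 62, 431]);


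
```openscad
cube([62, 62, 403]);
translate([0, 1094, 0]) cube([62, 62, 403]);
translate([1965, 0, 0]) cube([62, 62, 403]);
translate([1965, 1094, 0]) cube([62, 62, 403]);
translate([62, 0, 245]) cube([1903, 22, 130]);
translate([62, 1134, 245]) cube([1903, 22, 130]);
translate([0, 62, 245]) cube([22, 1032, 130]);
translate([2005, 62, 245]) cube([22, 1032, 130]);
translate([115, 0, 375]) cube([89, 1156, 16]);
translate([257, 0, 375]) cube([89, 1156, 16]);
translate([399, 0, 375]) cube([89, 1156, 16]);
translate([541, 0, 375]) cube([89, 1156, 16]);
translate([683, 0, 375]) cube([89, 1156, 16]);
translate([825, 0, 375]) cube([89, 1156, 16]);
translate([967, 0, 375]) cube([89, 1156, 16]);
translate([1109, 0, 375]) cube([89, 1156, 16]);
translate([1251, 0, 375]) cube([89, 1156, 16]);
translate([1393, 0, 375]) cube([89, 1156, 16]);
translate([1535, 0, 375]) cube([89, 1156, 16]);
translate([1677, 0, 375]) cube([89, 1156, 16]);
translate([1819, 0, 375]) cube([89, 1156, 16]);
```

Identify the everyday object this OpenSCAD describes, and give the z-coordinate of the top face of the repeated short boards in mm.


A bed frame. The slat-top height is 391 mm.

Four posts, four rails, and a row of slats — a bed frame. Slats sit on the rails at z = 245 + 130 = 375; with slat thickness 16, the top is 391 mm.


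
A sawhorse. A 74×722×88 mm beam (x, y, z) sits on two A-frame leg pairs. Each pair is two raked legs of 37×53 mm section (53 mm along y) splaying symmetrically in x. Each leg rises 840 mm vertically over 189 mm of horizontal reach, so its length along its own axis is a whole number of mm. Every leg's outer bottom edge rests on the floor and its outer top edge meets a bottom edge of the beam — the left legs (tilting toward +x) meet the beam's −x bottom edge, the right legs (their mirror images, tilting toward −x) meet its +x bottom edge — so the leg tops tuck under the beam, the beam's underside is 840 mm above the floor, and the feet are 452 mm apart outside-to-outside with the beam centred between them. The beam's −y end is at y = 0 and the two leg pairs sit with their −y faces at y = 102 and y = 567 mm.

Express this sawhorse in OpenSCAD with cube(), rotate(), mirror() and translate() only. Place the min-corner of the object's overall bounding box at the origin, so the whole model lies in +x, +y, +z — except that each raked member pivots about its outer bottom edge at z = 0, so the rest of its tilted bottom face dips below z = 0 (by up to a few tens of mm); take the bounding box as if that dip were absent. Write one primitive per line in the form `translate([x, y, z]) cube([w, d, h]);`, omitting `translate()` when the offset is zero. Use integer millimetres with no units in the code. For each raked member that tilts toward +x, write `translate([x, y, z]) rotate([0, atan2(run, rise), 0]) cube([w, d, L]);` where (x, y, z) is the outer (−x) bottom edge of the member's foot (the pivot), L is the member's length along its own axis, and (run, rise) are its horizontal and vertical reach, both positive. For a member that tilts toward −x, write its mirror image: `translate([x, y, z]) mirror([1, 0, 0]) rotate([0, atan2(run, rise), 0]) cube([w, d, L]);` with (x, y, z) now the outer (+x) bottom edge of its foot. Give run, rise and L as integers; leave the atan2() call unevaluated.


translate([189, 0, 840]) cube([74, 722, 88]);
translate([0, 102, 0]) rotate([0, atan2(189, 840), 0]) cube([37, 53, 861]);
translate([452, 102, 0]) mirror([1, 0, 0]) rotate([0, atan2(189, 840), 0]) cube([37, 53, 861]);
translate([0, 567, 0]) rotate([0, atan2(189, 840), 0]) cube([37, 53, 861]);
translate([452, 567, 0]) mirror([1, 0, 0]) rotate([0, atan2(189, 840), 0]) cube([37, 53, 861]);


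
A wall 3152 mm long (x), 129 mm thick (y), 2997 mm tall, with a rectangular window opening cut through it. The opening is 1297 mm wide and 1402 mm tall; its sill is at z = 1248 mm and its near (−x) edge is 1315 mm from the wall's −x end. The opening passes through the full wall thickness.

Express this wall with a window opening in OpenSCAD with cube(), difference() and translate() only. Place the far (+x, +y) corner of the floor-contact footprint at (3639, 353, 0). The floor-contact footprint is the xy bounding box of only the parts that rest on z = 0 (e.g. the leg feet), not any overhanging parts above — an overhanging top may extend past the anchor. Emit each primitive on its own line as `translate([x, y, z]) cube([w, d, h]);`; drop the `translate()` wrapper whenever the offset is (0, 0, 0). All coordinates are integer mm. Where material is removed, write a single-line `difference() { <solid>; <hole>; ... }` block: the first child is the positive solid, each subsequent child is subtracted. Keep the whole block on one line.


difference() { translate([487, 224, 0]) cube([3152, 129, 2997]); translate([1802, 224, 1248]) cube([1297, 129, 1402]); }


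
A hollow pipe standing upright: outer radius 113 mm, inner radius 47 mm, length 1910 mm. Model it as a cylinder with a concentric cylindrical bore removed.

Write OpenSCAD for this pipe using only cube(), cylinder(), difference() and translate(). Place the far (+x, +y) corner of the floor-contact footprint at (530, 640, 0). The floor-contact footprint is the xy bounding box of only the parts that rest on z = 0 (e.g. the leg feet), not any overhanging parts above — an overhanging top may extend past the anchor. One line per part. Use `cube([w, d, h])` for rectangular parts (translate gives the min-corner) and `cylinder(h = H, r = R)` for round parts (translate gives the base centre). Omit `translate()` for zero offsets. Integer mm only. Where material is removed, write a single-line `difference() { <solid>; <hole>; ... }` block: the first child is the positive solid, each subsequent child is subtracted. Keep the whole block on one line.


difference() { translate([417, 527, 0]) cylinder(h = 1910, r = 113); translate([417, 527, 0]) cylinder(h = 1910, r = 47); }


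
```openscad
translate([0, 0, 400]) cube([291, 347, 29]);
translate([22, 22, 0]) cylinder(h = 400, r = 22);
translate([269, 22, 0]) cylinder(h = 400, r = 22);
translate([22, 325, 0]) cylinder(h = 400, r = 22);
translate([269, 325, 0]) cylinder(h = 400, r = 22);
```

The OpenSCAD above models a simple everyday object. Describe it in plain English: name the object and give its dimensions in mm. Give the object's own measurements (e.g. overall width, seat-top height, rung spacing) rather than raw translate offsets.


A simple wooden stool: a rectangular seat 291 mm (x) by 347 mm (y), 29 mm thick, top face at z = 429 mm, on four round legs, each 44 mm in diameter. The legs rest on z = 0, each leg's axis is inset half a diameter from the nearest pair of seat edges (so the leg's bounding box is flush with the corner).


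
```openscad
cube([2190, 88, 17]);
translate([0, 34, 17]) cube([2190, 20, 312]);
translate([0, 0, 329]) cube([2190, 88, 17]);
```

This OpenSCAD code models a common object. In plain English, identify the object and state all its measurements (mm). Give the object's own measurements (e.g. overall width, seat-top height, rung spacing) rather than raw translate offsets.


An I-beam lying along x, 2190 mm long. Overall section height 346 mm. Two flanges 88 mm wide (y) and 17 mm thick, one on the floor and one at the top; a web 20 mm thick runs between them, centred on the flange width.


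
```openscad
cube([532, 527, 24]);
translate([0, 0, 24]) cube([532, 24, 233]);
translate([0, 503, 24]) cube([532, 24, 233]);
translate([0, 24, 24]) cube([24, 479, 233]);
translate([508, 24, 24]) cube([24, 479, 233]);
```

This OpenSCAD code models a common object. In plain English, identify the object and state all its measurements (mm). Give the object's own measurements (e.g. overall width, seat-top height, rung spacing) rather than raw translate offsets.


An open-topped rectangular box: outside dimensions 532×527×257 mm, with a uniform wall and base thickness of 24 mm. The base is a full 532×527 slab on the floor; four walls sit on top of the base. The front and back walls (the −y and +y sides) span the full width; the two side walls fit between them.


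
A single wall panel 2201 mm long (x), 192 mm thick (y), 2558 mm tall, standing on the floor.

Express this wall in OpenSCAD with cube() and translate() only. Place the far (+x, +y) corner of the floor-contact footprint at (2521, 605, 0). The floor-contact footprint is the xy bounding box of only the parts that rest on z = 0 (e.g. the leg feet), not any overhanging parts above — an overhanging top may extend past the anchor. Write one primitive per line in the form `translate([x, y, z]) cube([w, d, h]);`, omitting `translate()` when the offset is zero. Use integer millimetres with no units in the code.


translate([320, 413, 0]) cube([2201, 192, 2558]);


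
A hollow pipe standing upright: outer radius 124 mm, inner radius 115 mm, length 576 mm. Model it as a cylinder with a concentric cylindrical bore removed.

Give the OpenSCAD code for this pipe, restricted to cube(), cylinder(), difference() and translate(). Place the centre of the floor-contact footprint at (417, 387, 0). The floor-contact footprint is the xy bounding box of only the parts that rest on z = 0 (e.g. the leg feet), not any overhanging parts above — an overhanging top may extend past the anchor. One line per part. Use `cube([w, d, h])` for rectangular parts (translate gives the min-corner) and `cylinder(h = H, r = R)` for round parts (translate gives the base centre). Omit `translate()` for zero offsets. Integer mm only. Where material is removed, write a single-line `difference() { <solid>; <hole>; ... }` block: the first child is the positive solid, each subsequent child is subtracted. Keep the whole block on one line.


difference() { translate([417, 387, 0]) cylinder(h = 576, r = 124); translate([417, 387, 0]) cylinder(h = 576, r = 115); }


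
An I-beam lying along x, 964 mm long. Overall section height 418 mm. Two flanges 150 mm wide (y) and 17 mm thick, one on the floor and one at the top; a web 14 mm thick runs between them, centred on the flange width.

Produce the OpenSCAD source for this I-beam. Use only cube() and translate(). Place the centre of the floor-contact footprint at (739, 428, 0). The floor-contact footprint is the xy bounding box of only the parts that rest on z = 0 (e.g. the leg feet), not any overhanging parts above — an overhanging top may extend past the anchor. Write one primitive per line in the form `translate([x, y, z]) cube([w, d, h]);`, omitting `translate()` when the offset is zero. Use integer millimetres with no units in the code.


translate([257, 353, 0]) cube([964, 150, 17]);
translate([257, 421, 17]) cube([964, 14, 384]);
translate([257, 353, 401]) cube([964, 150, 17]);


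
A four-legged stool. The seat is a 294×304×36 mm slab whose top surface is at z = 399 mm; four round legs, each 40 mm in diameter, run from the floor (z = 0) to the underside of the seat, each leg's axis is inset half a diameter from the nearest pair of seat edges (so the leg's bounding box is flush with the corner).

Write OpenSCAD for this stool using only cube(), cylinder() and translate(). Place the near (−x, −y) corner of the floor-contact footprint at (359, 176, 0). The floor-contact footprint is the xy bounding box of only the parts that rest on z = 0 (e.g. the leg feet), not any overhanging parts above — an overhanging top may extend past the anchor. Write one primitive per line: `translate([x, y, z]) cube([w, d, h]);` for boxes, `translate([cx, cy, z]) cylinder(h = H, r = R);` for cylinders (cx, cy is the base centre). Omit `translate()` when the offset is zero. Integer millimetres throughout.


// leg_h = 399 - 36 = 363
translate([359, 176, 363]) cube([294, 304, 36]);
translate([379, 196, 0]) cylinder(h = 363, r = 20);
translate([633, 196, 0]) cylinder(h = 363, r = 20);
translate([379, 460, 0]) cylinder(h = 363, r = 20);
translate([633, 460, 0]) cylinder(h = 363, r = 20);


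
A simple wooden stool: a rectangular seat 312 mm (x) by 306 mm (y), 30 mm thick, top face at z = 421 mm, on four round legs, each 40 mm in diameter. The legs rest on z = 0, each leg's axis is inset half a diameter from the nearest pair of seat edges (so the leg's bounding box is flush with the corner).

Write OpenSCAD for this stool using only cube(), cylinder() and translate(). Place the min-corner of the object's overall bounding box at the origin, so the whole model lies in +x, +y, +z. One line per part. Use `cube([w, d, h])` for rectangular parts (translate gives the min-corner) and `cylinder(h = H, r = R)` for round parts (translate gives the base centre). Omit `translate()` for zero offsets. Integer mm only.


// leg_h = 421 - 30 = 391
translate([0, 0, 391]) cube([312, 306, 30]);
translate([20, 20, 0]) cylinder(h = 391, r = 20);
translate([292, 20, 0]) cylinder(h = 391, r = 20);
translate([20, 286, 0]) cylinder(h = 391, r = 20);
translate([292, 286, 0]) cylinder(h = 391, r = 20);


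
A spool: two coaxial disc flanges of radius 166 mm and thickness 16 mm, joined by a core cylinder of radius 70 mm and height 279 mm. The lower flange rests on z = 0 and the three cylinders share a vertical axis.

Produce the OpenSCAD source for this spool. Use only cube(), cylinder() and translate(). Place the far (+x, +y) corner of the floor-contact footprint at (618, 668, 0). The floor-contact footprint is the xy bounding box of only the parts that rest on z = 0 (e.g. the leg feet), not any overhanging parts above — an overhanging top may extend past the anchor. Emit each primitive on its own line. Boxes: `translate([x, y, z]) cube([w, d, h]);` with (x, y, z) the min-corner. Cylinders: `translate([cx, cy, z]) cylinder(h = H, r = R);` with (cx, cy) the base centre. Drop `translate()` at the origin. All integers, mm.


translate([452, 502, 0]) cylinder(h = 16, r = 166);
translate([452, 502, 16]) cylinder(h = 279, r = 70);
translate([452, 502, 295]) cylinder(h = 16, r = 166);


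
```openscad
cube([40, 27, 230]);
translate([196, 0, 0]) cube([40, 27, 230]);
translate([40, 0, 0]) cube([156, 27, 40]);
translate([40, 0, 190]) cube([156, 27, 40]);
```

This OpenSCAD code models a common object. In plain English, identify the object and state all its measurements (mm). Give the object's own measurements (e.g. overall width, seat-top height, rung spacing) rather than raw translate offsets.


A rectangular picture frame lying in the x–z plane (depth along y). The opening is 156 mm wide (x) by 150 mm tall (z), surrounded by a border 40 mm wide on all four sides. The frame is 27 mm deep and is made of two full-height vertical stiles with two horizontal rails fitted between them.


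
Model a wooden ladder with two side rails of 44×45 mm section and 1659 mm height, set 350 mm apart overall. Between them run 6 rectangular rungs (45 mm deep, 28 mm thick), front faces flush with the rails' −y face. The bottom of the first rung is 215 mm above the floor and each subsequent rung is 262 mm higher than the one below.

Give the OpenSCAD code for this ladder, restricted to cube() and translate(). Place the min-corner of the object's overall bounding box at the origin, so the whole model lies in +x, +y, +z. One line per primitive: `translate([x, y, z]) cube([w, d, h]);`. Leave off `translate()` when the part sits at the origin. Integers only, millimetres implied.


cube([44, 45, 1659]);
translate([306, 0, 0]) cube([44, 45, 1659]);
translate([44, 0, 215]) cube([262, 45, 28]);
translate([44, 0, 477]) cube([262, 45, 28]);
translate([44, 0, 739]) cube([262, 45, 28]);
translate([44, 0, 1001]) cube([262, 45, 28]);
translate([44, 0, 1263]) cube([262, 45, 28]);
translate([44, 0, 1525]) cube([262, 45, 28]);


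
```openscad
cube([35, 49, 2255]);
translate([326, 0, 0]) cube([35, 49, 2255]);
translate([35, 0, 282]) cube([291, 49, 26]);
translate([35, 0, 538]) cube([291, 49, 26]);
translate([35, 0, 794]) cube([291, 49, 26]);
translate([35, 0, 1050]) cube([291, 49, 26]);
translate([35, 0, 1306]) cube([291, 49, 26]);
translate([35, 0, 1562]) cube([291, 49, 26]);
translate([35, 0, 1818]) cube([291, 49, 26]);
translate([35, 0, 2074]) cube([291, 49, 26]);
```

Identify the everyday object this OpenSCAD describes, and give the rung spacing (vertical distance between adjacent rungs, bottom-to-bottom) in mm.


A ladder. The rung spacing is 256 mm.

Two tall 35×49 posts with 8 short bars between them — a ladder. Adjacent rungs sit at z = 282 and z = 538, so the spacing is 538 − 282 = 256 mm.


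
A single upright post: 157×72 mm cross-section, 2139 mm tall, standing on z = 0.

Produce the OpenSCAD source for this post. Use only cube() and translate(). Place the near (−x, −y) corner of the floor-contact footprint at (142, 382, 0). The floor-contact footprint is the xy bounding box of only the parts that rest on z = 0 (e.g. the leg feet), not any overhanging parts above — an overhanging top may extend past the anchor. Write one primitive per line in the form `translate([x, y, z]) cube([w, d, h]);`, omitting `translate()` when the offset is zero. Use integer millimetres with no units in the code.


translate([142, 382, 0]) cube([157, 72, 2139]);


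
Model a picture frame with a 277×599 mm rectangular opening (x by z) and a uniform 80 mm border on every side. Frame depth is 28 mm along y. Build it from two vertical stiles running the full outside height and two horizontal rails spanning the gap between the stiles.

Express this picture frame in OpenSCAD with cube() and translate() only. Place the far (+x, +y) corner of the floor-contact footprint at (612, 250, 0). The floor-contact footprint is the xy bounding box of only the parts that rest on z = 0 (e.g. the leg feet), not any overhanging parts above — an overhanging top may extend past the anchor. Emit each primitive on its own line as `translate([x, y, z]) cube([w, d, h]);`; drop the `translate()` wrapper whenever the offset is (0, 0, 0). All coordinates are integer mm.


translate([175, 222, 0]) cube([80, 28, 759]);
translate([532, 222, 0]) cube([80, 28, 759]);
translate([255, 222, 0]) cube([277, 28, 80]);
translate([255, 222, 679]) cube([277, 28, 80]);


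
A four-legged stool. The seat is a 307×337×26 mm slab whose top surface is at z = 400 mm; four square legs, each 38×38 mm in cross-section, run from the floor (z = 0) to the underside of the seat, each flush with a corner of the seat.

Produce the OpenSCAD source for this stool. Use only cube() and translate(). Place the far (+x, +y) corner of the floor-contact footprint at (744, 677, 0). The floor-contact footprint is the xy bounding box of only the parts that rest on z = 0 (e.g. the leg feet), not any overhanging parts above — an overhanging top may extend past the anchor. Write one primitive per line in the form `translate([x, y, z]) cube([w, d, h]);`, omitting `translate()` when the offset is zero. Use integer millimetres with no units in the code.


translate([437, 340, 374]) cube([307, 337, 26]);
translate([437, 340, 0]) cube([38, 38, 374]);
translate([706, 340, 0]) cube([38, 38, 374]);
translate([437, 639, 0]) cube([38, 38, 374]);
translate([706, 639, 0]) cube([38, 38, 374]);


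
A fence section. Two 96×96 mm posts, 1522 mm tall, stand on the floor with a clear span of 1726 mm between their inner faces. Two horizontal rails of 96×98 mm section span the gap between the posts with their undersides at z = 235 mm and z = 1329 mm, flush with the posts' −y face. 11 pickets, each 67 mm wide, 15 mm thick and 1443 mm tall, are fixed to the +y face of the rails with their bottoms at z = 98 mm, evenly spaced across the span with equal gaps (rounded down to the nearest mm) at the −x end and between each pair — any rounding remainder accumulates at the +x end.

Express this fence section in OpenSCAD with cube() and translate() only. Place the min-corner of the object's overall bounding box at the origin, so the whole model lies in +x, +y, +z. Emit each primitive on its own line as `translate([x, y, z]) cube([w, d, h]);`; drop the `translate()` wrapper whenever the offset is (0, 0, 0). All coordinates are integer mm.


cube([96, 96, 1522]);
translate([1822, 0, 0]) cube([96, 96, 1522]);
translate([96, 0, 235]) cube([1726, 96, 98]);
translate([96, 0, 1329]) cube([1726, 96, 98]);
translate([178, 96, 98]) cube([67, 15, 1443]);
translate([327, 96, 98]) cube([67, 15, 1443]);
translate([476, 96, 98]) cube([67, 15, 1443]);
translate([625, 96, 98]) cube([67, 15, 1443]);
translate([774, 96, 98]) cube([67, 15, 1443]);
translate([923, 96, 98]) cube([67, 15, 1443]);
translate([1072, 96, 98]) cube([67, 15, 1443]);
translate([1221, 96, 98]) cube([67, 15, 1443]);
translate([1370, 96, 98]) cube([67, 15, 1443]);
translate([1519, 96, 98]) cube([67, 15, 1443]);
translate([1668, 96, 98]) cube([67, 15, 1443]);


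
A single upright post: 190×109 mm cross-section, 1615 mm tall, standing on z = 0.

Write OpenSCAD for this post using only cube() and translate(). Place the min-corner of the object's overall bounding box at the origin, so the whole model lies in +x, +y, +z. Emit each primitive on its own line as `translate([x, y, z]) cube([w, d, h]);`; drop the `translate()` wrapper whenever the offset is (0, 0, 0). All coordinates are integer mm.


cube([190, 109, 1615]);


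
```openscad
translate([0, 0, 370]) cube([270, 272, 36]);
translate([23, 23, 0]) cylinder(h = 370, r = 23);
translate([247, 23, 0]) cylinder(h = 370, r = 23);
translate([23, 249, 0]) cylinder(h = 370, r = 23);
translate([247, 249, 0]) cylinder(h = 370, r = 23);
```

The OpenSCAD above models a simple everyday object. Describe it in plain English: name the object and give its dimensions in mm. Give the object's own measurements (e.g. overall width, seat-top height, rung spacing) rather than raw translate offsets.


A four-legged stool. The seat is a 270×272×36 mm slab whose top surface is at z = 406 mm; four round legs, each 46 mm in diameter, run from the floor (z = 0) to the underside of the seat, each leg's axis is inset half a diameter from the nearest pair of seat edges (so the leg's bounding box is flush with the corner).


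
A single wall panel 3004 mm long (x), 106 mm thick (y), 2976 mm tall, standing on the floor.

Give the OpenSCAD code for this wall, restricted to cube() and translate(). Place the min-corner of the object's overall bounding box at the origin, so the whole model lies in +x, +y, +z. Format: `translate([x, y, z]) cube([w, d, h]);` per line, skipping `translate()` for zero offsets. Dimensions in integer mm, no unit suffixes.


cube([3004, 106, 2976]);


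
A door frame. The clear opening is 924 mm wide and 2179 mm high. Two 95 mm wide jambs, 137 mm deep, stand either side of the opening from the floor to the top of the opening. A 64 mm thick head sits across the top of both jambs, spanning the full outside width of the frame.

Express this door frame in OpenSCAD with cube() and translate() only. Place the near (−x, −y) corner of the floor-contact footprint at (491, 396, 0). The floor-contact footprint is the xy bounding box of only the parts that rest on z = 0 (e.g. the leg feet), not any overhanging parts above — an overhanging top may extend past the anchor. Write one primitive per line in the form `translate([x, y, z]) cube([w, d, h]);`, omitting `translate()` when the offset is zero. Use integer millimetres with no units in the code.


translate([491, 396, 0]) cube([95, 137, 2179]);
translate([1510, 396, 0]) cube([95, 137, 2179]);
translate([491, 396, 2179]) cube([1114, 137, 64]);


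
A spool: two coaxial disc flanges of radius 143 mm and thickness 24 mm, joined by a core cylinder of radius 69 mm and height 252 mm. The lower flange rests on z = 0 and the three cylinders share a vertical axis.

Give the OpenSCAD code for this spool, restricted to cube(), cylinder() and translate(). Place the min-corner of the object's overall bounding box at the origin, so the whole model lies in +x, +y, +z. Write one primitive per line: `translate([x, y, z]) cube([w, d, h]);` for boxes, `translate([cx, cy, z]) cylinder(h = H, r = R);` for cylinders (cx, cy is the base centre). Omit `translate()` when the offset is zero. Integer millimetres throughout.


translate([143, 143, 0]) cylinder(h = 24, r = 143);
translate([143, 143, 24]) cylinder(h = 252, r = 69);
translate([143, 143, 276]) cylinder(h = 24, r = 143);


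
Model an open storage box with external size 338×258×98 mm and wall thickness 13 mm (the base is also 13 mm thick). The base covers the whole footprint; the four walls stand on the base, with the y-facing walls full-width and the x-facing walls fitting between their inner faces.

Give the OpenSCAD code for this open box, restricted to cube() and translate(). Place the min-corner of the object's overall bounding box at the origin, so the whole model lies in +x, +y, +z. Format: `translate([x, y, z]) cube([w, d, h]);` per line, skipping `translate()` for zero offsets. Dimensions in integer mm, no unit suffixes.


cube([338, 258, 13]);
translate([0, 0, 13]) cube([338, 13, 85]);
translate([0, 245, 13]) cube([338, 13, 85]);
translate([0, 13, 13]) cube([13, 232, 85]);
translate([325, 13, 13]) cube([13, 232, 85]);


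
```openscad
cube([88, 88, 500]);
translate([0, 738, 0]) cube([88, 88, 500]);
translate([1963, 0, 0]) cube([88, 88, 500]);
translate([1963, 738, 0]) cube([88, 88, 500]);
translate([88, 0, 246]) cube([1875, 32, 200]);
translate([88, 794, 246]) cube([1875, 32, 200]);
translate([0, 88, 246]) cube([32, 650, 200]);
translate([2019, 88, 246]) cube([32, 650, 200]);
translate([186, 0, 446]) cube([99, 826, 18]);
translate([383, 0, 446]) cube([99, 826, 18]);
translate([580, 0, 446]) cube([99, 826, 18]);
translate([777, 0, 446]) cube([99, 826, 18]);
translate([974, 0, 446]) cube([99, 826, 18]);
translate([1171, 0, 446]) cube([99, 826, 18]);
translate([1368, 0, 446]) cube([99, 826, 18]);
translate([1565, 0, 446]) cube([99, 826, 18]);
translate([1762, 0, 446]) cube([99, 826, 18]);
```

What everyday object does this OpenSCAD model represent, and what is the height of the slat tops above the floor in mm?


A bed frame. The slat-top height is 464 mm.

Four posts, four rails, and a row of slats — a bed frame. Slats sit on the rails at z = 246 + 200 = 446; with slat thickness 18, the top is 464 mm.


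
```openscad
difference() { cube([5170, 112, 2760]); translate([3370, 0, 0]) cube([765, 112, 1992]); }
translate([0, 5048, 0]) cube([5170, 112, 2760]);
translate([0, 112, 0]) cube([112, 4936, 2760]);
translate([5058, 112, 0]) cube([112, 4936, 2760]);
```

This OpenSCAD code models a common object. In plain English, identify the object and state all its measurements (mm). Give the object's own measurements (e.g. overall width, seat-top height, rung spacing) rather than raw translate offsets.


A single room: four walls, each 2760 mm tall and 112 mm thick, enclosing an outside footprint 5170×5160 mm (x × y), no floor or roof. The front and back walls (−y and +y sides) run the full x-width; the side walls fit between their inner faces. A door opening 765 mm wide and 1992 mm tall is cut through the front wall from the floor up, its −x edge 3370 mm from the wall's −x end.


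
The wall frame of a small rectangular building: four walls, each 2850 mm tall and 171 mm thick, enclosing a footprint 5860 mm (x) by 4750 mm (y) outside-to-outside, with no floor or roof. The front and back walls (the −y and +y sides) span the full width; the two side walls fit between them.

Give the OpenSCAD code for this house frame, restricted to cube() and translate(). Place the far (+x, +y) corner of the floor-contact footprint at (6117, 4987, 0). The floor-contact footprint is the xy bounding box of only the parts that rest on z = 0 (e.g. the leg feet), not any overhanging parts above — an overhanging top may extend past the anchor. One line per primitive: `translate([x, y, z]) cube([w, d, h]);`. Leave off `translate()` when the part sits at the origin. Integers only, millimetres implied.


translate([257, 237, 0]) cube([5860, 171, 2850]);
translate([257, 4816, 0]) cube([5860, 171, 2850]);
translate([257, 408, 0]) cube([171, 4408, 2850]);
translate([5946, 408, 0]) cube([171, 4408, 2850]);


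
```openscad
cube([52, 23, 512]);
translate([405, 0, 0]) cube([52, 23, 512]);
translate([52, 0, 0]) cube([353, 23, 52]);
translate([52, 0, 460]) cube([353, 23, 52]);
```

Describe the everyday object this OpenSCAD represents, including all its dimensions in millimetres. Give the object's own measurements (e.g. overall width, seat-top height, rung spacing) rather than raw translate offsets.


A rectangular picture frame lying in the x–z plane (depth along y). The opening is 353 mm wide (x) by 408 mm tall (z), surrounded by a border 52 mm wide on all four sides. The frame is 23 mm deep and is made of two full-height vertical stiles with two horizontal rails fitted between them.


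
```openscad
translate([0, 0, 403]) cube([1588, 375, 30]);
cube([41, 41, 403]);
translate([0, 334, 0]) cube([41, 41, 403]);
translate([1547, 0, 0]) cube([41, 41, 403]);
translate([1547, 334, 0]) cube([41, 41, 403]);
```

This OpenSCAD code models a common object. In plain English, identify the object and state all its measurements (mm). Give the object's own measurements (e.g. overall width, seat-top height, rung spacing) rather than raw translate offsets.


A long wooden bench with a 1588 mm (x) × 375 mm (y) seat, 30 mm thick, its top surface 433 mm above the floor. Four 41 mm square legs at the seat corners, flush with the edges, run from z = 0 to the seat underside.


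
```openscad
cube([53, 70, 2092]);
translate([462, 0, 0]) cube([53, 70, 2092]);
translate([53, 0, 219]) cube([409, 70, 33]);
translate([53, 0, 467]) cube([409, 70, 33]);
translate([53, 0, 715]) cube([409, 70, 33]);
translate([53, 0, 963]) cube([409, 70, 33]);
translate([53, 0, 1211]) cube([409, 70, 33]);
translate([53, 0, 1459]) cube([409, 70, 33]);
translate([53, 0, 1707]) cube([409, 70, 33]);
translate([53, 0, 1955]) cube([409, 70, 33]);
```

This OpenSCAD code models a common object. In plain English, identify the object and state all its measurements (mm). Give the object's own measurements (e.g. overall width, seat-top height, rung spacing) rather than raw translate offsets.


A straight ladder. Two 53×70 mm vertical rails, 2092 mm tall, stand 515 mm apart (outside-to-outside) with their front faces coplanar on the −y side. 8 rungs, each 70 mm deep and 33 mm tall, span between the inner faces of the rails, front faces flush with the rails. The lowest rung's underside is at z = 219 mm and rungs are spaced 248 mm apart (underside to underside).


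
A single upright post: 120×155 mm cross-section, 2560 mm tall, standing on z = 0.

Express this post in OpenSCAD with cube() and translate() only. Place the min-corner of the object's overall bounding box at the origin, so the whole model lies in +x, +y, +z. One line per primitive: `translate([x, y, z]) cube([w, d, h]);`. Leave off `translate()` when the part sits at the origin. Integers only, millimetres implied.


cube([120, 155, 2560]);


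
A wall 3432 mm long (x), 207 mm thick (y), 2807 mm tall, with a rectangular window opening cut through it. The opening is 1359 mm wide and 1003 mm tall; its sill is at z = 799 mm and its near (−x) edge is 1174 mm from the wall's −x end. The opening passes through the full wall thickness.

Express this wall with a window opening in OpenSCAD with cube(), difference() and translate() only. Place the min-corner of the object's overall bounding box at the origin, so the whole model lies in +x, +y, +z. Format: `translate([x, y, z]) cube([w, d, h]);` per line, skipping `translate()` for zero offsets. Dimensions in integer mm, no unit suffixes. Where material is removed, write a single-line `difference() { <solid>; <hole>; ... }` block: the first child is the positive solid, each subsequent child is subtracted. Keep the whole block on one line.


difference() { cube([3432, 207, 2807]); translate([1174, 0, 799]) cube([1359, 207, 1003]); }


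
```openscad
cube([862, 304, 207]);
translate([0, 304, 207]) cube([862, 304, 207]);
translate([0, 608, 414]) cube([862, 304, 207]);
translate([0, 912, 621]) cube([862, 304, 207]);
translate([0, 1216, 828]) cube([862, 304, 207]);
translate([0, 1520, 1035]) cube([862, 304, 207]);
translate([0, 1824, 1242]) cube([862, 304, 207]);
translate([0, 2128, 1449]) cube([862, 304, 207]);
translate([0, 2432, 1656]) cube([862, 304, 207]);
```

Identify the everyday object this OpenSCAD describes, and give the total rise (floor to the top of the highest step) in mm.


A staircase. The total rise is 1863 mm.

9 identical blocks, each offset up and back from the previous — a staircase. Each step is 207 mm tall and there are 9 of them, so the total rise is 9 × 207 = 1863 mm.


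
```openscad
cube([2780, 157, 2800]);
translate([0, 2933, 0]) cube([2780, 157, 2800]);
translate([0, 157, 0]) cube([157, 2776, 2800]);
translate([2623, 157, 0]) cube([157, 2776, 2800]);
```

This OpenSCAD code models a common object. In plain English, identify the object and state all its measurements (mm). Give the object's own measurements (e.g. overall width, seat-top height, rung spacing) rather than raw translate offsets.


The wall frame of a small rectangular building: four walls, each 2800 mm tall and 157 mm thick, enclosing a footprint 2780 mm (x) by 3090 mm (y) outside-to-outside, with no floor or roof. The front and back walls (the −y and +y sides) span the full width; the two side walls fit between them.


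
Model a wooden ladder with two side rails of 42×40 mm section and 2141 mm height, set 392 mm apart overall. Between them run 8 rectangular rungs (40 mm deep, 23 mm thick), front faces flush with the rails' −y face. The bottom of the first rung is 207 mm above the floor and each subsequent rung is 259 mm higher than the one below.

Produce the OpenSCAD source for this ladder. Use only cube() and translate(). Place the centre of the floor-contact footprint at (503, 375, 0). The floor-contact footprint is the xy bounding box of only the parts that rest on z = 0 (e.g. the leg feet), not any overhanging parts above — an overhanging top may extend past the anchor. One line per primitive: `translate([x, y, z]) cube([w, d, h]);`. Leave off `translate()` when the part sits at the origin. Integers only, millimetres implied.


// rung span = 392 - 2*42 = 308
// rung[k] z = 207 + k*259
translate([307, 355, 0]) cube([42, 40, 2141]);
translate([657, 355, 0]) cube([42, 40, 2141]);
translate([349, 355, 207]) cube([308, 40, 23]);
translate([349, 355, 466]) cube([308, 40, 23]);
translate([349, 355, 725]) cube([308, 40, 23]);
translate([349, 355, 984]) cube([308, 40, 23]);
translate([349, 355, 1243]) cube([308, 40, 23]);
translate([349, 355, 1502]) cube([308, 40, 23]);
translate([349, 355, 1761]) cube([308, 40, 23]);
translate([349, 355, 2020]) cube([308, 40, 23]);


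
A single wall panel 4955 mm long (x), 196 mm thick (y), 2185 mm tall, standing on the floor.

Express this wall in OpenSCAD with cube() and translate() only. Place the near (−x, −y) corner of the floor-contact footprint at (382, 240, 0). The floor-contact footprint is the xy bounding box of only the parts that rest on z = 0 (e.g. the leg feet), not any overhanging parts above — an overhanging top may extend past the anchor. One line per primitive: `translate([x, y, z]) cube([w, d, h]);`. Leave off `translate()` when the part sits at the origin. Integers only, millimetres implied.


translate([382, 240, 0]) cube([4955, 196, 2185]);


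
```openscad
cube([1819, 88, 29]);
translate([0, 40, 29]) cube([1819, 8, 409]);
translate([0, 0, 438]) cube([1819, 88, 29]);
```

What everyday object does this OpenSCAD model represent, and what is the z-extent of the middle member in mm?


An I-beam. The web height is 409 mm.

Two wide flanges with a thin centred web — an I-beam. Overall 467 mm minus two 29 mm flanges gives a web of 467 − 2·29 = 409 mm.


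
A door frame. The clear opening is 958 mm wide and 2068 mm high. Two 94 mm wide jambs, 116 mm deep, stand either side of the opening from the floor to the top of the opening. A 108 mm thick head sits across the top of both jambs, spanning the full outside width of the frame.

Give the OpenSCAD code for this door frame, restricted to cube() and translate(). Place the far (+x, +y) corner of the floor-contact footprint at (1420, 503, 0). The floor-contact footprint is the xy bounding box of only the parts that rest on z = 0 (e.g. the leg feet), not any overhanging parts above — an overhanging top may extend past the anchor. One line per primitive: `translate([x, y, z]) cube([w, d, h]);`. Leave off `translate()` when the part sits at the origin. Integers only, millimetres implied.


translate([274, 387, 0]) cube([94, 116, 2068]);
translate([1326, 387, 0]) cube([94, 116, 2068]);
translate([274, 387, 2068]) cube([1146, 116, 108]);
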